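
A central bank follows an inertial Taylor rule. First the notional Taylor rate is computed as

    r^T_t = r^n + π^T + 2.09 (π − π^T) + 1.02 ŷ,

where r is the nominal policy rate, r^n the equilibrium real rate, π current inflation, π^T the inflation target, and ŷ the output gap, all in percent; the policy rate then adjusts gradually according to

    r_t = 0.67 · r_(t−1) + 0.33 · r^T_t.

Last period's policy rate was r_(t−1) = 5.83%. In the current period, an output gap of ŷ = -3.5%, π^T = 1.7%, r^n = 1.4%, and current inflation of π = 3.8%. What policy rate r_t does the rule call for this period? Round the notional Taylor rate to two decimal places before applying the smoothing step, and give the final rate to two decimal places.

5.20%

r^T_t = 1.4 + 1.7 + 2.09 × (3.8 − 1.7) + 1.02 × (-3.5)
   = 1.4 + 1.7 + 4.389 − 3.57 = 3.92
r_t = 0.67 × 5.83 + 0.33 × 3.92 = 3.9061 + 1.2936 = 5.20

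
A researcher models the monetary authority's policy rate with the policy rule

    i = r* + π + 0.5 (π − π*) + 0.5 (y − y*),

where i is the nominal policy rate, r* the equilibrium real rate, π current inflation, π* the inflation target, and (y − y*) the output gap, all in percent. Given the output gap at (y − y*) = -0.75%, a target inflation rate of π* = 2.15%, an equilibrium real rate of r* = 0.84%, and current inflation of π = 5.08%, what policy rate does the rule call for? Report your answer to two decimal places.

i = 0.84 + 5.08 + 0.5 × (5.08 − 2.15) + 0.5 × (-0.75)
   = 0.84 + 5.08 + 1.465 − 0.375 = 7.01

7.01%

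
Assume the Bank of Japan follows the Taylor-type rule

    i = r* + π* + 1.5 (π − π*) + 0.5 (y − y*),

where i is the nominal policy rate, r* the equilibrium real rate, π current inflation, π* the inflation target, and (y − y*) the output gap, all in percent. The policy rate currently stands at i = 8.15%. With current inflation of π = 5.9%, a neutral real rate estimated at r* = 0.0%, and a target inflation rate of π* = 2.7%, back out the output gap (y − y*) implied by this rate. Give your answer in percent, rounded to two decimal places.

1.30%

0.5 (y − y*) = 8.15 − 0.0 − 2.7 − 1.5 × (5.9 − 2.7) = 0.65
(y − y*) = 0.65 / 0.5 = 1.30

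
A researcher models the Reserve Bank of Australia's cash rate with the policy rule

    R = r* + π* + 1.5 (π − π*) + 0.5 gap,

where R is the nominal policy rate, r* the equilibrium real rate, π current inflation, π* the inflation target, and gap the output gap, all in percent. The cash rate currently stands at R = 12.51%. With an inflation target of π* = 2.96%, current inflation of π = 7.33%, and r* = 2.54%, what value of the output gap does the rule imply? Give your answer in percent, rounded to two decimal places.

0.5 gap = 12.51 − 2.54 − 2.96 − 1.5 × (7.33 − 2.96) = 0.455
gap = 0.455 / 0.5 = 0.91

0.91%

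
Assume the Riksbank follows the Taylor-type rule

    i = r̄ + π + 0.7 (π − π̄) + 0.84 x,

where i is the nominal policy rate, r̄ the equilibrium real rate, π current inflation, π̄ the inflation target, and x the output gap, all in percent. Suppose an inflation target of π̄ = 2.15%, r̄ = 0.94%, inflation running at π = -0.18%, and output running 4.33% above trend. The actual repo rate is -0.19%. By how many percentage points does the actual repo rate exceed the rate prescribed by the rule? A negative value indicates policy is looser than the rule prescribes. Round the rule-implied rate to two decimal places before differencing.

Output 4.33% above potential → x = 4.33.
i = 0.94 + (-0.18) + 0.7 × (-0.18 − 2.15) + 0.84 × 4.33
   = 0.94 − 0.18 − 1.631 + 3.6372 = 2.77
Deviation = -0.19 − 2.77 = -2.96 pp.

-2.96 pp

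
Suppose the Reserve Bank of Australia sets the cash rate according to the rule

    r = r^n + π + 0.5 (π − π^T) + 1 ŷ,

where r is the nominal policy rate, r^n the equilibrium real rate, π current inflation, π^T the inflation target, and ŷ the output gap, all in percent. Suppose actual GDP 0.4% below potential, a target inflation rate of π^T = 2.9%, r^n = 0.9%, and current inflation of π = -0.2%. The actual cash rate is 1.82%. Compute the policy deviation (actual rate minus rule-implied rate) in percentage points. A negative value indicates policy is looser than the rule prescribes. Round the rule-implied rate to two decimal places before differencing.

3.07 pp

Output 0.4% below potential → ŷ = -0.4.
r = 0.9 + (-0.2) + 0.5 × (-0.2 − 2.9) + 1 × (-0.4)
   = 0.9 − 0.2 − 1.55 − 0.4 = -1.25
Deviation = 1.82 − (-1.25) = 3.07 pp.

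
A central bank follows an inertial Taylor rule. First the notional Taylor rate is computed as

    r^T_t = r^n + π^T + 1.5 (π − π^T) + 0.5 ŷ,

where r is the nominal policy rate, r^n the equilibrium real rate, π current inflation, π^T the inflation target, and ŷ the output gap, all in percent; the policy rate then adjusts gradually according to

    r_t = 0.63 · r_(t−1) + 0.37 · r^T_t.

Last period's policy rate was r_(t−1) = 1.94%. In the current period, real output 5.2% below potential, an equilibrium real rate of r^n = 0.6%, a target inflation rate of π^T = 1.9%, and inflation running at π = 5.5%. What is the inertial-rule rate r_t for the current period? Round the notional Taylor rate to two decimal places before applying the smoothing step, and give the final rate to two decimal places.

3.18%

Output 5.2% below potential → ŷ = -5.2.
r^T_t = 0.6 + 1.9 + 1.5 × (5.5 − 1.9) + 0.5 × (-5.2)
   = 0.6 + 1.9 + 5.4 − 2.6 = 5.30
r_t = 0.63 × 1.94 + 0.37 × 5.30 = 1.2222 + 1.961 = 3.18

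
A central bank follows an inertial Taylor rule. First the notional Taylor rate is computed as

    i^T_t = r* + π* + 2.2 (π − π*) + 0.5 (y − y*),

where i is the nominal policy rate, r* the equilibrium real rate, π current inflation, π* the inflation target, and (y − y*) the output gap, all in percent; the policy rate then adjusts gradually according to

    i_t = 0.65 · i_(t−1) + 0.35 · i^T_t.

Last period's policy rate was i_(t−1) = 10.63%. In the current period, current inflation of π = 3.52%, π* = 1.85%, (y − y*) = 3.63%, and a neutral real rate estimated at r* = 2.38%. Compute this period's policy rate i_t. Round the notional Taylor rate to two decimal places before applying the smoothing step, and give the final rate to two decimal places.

10.31%

i^T_t = 2.38 + 1.85 + 2.2 × (3.52 − 1.85) + 0.5 × 3.63
   = 2.38 + 1.85 + 3.674 + 1.815 = 9.72
i_t = 0.65 × 10.63 + 0.35 × 9.72 = 6.9095 + 3.402 = 10.31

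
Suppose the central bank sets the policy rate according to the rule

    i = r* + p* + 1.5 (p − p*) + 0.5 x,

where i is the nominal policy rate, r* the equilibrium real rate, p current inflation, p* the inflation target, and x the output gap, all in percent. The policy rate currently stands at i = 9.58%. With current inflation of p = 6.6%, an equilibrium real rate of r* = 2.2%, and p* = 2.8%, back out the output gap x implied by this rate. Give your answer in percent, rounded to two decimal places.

0.5 x = 9.58 − 2.2 − 2.8 − 1.5 × (6.6 − 2.8) = -1.12
x = -1.12 / 0.5 = -2.24

-2.24%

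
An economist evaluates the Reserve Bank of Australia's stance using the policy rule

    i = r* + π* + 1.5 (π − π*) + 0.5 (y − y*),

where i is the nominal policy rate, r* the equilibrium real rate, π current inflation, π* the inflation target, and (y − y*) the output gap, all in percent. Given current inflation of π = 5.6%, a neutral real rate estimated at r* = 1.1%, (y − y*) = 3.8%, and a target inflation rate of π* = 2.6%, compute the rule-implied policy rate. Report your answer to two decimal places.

10.10%

i = 1.1 + 2.6 + 1.5 × (5.6 − 2.6) + 0.5 × 3.8
   = 1.1 + 2.6 + 4.5 + 1.9 = 10.10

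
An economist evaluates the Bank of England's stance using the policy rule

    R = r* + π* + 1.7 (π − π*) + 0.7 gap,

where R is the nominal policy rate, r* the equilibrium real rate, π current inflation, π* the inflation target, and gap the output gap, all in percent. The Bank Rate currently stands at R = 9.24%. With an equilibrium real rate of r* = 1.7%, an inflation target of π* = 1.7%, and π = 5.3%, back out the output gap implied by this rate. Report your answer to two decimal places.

-0.40%

0.7 gap = 9.24 − 1.7 − 1.7 − 1.7 × (5.3 − 1.7) = -0.28
gap = -0.28 / 0.7 = -0.40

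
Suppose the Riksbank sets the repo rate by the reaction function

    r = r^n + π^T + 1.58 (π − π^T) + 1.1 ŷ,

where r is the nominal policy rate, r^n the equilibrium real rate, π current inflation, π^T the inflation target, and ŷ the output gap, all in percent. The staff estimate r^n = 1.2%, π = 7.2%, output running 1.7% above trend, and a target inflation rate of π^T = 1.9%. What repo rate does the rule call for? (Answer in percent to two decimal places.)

13.34%

Output 1.7% above potential → ŷ = 1.7.
r = 1.2 + 1.9 + 1.58 × (7.2 − 1.9) + 1.1 × 1.7
   = 1.2 + 1.9 + 8.374 + 1.87 = 13.34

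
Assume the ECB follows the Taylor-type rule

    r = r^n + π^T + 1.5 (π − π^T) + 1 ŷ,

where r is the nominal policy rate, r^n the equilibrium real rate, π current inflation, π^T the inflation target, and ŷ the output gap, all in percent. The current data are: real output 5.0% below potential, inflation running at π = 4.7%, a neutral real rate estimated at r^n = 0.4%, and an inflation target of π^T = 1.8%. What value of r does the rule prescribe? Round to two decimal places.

1.55%

Output 5.0% below potential → ŷ = -5.0.
r = 0.4 + 1.8 + 1.5 × (4.7 − 1.8) + 1 × (-5.0)
   = 0.4 + 1.8 + 4.35 − 5 = 1.55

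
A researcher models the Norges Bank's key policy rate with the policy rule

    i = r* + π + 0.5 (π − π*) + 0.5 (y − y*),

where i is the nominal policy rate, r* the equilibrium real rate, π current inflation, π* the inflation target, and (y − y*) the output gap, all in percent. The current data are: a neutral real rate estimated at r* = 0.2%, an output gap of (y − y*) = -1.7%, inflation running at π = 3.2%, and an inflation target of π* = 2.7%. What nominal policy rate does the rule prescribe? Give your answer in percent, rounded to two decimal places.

2.80%

i = 0.2 + 3.2 + 0.5 × (3.2 − 2.7) + 0.5 × (-1.7)
   = 0.2 + 3.2 + 0.25 − 0.85 = 2.80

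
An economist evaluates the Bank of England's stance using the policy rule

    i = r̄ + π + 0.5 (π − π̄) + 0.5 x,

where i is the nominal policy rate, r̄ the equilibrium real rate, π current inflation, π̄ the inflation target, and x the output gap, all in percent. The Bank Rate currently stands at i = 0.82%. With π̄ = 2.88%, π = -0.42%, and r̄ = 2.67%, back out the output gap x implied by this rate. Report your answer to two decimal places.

0.5 x = 0.82 − 2.67 − (-0.42) − 0.5 × ((-0.42) − 2.88) = 0.22
x = 0.22 / 0.5 = 0.44

0.44%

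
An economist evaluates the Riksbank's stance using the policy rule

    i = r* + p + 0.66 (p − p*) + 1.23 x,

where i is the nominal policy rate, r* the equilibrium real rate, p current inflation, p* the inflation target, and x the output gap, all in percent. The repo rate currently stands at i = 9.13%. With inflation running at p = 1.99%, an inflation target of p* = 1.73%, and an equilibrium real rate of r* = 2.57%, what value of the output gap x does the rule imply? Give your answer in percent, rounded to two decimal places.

3.58%

1.23 x = 9.13 − 2.57 − 1.99 − 0.66 × (1.99 − 1.73) = 4.3984
x = 4.3984 / 1.23 = 3.58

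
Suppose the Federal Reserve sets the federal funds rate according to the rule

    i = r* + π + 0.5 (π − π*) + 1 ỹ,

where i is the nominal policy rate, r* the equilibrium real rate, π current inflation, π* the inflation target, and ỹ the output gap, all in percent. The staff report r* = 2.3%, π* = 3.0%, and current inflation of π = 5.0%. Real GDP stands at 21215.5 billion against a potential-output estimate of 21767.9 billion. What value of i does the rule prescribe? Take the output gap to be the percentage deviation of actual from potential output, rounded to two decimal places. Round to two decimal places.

5.76%

Output gap = 100 × (21215.5 − 21767.9) / 21767.9 = -2.54%.
i = 2.30 + 5.00 + 0.5 × (5.00 − 3.00) + 1 × (-2.54)
   = 2.30 + 5 + 1 − 2.54 = 5.76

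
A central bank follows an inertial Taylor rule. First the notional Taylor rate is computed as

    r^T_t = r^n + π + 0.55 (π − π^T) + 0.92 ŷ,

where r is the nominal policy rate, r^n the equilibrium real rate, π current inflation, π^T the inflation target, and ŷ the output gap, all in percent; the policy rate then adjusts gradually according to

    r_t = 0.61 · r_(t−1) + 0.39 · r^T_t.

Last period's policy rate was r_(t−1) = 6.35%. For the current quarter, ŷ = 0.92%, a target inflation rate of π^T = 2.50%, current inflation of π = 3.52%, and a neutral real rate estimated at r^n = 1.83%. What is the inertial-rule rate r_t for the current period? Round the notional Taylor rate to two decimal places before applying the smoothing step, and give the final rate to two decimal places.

r^T_t = 1.83 + 3.52 + 0.55 × (3.52 − 2.50) + 0.92 × 0.92
   = 1.83 + 3.52 + 0.561 + 0.8464 = 6.76
r_t = 0.61 × 6.35 + 0.39 × 6.76 = 3.8735 + 2.6364 = 6.51

6.51%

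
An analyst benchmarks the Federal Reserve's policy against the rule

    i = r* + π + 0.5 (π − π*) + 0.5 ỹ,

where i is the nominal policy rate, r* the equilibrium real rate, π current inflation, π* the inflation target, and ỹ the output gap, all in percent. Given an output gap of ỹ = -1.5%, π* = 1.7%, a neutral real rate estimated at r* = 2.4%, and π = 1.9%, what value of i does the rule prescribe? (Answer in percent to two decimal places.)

i = 2.4 + 1.9 + 0.5 × (1.9 − 1.7) + 0.5 × (-1.5)
   = 2.4 + 1.9 + 0.1 − 0.75 = 3.65

3.65%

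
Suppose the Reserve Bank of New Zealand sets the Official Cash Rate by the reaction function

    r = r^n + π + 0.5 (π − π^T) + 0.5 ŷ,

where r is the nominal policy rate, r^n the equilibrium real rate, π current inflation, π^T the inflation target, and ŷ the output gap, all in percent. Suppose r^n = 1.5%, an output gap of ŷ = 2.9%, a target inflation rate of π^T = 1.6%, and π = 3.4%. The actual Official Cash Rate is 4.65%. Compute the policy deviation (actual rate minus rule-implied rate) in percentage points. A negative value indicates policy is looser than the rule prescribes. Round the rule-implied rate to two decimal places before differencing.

r = 1.5 + 3.4 + 0.5 × (3.4 − 1.6) + 0.5 × 2.9
   = 1.5 + 3.4 + 0.9 + 1.45 = 7.25
Deviation = 4.65 − 7.25 = -2.60 pp.

-2.60 pp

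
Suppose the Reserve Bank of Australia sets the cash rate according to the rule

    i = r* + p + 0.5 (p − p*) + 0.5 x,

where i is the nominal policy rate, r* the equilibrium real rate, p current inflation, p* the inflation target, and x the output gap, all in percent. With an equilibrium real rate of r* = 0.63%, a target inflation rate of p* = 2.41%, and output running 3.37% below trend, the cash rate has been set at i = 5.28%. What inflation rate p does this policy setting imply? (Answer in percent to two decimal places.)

5.03%

Output 3.37% below potential → x = -3.37.
Collecting p: i = r* + (1 + 0.5) p − 0.5 p* + 0.5 x
1.5 p = 5.28 − 0.63 + 0.5 × 2.41 − 0.5 × (-3.37) = 7.54
p = 7.54 / 1.5 = 5.03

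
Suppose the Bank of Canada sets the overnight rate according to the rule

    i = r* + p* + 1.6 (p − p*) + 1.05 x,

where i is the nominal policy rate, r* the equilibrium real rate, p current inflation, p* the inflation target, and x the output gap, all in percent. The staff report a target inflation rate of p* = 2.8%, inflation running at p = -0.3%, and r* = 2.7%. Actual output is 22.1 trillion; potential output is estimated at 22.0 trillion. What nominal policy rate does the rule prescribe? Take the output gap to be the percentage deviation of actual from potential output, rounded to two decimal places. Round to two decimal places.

1.01%

Output gap = 100 × (22.1 − 22.0) / 22.0 = 0.45%.
i = 2.70 + 2.80 + 1.6 × (-0.30 − 2.80) + 1.05 × 0.45
   = 2.70 + 2.8 − 4.96 + 0.4725 = 1.01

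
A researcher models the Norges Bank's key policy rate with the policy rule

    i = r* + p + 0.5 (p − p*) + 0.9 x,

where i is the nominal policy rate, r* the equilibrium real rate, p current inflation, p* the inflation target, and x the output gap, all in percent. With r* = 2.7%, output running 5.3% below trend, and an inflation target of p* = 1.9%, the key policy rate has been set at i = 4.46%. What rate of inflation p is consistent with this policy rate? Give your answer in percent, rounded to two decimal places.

Output 5.3% below potential → x = -5.3.
Collecting p: i = r* + (1 + 0.5) p − 0.5 p* + 0.9 x
1.5 p = 4.46 − 2.7 + 0.5 × 1.9 − 0.9 × (-5.3) = 7.48
p = 7.48 / 1.5 = 4.99

4.99%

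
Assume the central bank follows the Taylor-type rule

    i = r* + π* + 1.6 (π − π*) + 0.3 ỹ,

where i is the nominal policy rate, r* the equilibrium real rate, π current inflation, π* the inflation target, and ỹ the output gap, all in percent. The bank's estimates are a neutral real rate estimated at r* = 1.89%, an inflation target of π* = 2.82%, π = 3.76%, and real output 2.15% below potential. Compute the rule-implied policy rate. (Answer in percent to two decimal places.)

Output 2.15% below potential → ỹ = -2.15.
i = 1.89 + 2.82 + 1.6 × (3.76 − 2.82) + 0.3 × (-2.15)
   = 1.89 + 2.82 + 1.504 − 0.645 = 5.57

5.57%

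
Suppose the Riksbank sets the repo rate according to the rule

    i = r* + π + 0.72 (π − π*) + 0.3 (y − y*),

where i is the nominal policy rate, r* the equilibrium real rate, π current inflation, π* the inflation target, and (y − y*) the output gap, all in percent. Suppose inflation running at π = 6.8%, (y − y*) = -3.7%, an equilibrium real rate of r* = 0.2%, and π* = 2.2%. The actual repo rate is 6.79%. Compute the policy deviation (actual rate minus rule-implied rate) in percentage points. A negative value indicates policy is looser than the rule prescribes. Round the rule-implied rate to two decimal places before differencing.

i = 0.2 + 6.8 + 0.72 × (6.8 − 2.2) + 0.3 × (-3.7)
   = 0.2 + 6.8 + 3.312 − 1.11 = 9.20
Deviation = 6.79 − 9.20 = -2.41 pp.

-2.41 pp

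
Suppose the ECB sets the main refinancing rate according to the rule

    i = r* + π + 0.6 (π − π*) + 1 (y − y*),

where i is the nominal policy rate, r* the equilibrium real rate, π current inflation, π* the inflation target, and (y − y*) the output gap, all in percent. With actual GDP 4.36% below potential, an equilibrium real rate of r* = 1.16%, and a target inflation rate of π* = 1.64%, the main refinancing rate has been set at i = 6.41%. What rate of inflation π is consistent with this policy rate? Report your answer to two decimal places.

Output 4.36% below potential → (y − y*) = -4.36.
Collecting π: i = r* + (1 + 0.6) π − 0.6 π* + 1 (y − y*)
1.6 π = 6.41 − 1.16 + 0.6 × 1.64 − 1 × (-4.36) = 10.594
π = 10.594 / 1.6 = 6.62

6.62%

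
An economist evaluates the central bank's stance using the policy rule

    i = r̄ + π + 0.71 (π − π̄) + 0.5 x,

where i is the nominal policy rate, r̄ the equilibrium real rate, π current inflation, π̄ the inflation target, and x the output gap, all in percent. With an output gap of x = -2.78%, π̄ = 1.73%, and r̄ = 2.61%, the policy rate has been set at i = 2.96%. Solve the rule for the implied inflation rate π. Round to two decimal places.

Collecting π: i = r̄ + (1 + 0.71) π − 0.71 π̄ + 0.5 x
1.71 π = 2.96 − 2.61 + 0.71 × 1.73 − 0.5 × (-2.78) = 2.9683
π = 2.9683 / 1.71 = 1.74

1.74%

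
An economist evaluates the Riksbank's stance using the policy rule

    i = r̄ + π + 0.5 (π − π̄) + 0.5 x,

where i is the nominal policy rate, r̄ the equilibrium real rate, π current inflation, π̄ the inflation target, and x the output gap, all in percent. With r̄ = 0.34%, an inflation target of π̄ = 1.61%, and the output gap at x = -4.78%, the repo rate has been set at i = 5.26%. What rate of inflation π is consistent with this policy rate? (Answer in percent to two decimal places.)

5.41%

Collecting π: i = r̄ + (1 + 0.5) π − 0.5 π̄ + 0.5 x
1.5 π = 5.26 − 0.34 + 0.5 × 1.61 − 0.5 × (-4.78) = 8.115
π = 8.115 / 1.5 = 5.41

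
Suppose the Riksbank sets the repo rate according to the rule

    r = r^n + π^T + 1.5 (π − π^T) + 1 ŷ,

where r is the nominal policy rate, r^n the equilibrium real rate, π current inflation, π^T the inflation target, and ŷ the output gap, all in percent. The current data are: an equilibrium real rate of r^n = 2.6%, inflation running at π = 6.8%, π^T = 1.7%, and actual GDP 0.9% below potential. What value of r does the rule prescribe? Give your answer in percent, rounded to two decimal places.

11.05%

Output 0.9% below potential → ŷ = -0.9.
r = 2.6 + 1.7 + 1.5 × (6.8 − 1.7) + 1 × (-0.9)
   = 2.6 + 1.7 + 7.65 − 0.9 = 11.05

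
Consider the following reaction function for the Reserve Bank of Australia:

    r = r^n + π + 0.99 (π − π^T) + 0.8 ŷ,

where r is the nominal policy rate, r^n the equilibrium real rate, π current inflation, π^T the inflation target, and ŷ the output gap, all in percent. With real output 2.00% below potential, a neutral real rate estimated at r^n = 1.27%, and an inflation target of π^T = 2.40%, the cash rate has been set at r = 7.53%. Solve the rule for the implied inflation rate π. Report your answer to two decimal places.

Output 2.00% below potential → ŷ = -2.00.
Collecting π: r = r^n + (1 + 0.99) π − 0.99 π^T + 0.8 ŷ
1.99 π = 7.53 − 1.27 + 0.99 × 2.40 − 0.8 × (-2.00) = 10.236
π = 10.236 / 1.99 = 5.14

5.14%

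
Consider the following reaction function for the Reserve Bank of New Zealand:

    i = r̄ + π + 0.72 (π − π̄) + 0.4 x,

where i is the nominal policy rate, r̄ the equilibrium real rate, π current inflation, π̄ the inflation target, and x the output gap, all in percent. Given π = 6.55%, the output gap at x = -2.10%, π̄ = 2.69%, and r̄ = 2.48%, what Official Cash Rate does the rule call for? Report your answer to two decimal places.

10.97%

i = 2.48 + 6.55 + 0.72 × (6.55 − 2.69) + 0.4 × (-2.10)
   = 2.48 + 6.55 + 2.7792 − 0.84 = 10.97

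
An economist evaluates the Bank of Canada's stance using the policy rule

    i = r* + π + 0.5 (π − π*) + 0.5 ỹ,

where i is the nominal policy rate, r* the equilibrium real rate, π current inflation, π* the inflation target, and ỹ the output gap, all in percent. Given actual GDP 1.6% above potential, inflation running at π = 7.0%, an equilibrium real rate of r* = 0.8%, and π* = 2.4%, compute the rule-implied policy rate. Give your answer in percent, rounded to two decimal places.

10.90%

Output 1.6% above potential → ỹ = 1.6.
i = 0.8 + 7.0 + 0.5 × (7.0 − 2.4) + 0.5 × 1.6
   = 0.8 + 7 + 2.3 + 0.8 = 10.90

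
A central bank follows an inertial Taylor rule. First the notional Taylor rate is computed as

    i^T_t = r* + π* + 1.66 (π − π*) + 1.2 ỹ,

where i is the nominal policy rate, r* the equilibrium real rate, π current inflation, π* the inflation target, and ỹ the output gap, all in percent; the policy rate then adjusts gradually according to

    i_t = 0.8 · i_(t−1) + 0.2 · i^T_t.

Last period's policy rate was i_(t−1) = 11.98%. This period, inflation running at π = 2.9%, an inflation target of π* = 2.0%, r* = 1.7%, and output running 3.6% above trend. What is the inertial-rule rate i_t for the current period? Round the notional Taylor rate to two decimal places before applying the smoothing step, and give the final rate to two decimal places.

11.49%

Output 3.6% above potential → ỹ = 3.6.
i^T_t = 1.7 + 2.0 + 1.66 × (2.9 − 2.0) + 1.2 × 3.6
   = 1.7 + 2 + 1.494 + 4.32 = 9.51
i_t = 0.8 × 11.98 + 0.2 × 9.51 = 9.584 + 1.902 = 11.49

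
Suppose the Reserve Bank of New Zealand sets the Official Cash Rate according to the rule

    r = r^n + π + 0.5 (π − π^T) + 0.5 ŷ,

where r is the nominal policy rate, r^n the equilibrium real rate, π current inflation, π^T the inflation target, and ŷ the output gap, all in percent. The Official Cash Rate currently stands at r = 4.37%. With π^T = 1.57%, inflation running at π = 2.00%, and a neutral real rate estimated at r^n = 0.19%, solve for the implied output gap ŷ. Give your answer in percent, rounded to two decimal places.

0.5 ŷ = 4.37 − 0.19 − 2.00 − 0.5 × (2.00 − 1.57) = 1.965
ŷ = 1.965 / 0.5 = 3.93

3.93%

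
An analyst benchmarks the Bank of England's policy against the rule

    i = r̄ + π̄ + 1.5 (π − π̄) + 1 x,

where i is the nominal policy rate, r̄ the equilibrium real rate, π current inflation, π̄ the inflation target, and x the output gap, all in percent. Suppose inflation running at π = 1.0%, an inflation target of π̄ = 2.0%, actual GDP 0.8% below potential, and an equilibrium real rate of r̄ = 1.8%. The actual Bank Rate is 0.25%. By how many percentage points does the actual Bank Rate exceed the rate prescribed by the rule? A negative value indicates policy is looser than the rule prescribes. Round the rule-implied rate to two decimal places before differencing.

-1.25 pp

Output 0.8% below potential → x = -0.8.
i = 1.8 + 2.0 + 1.5 × (1.0 − 2.0) + 1 × (-0.8)
   = 1.8 + 2 − 1.5 − 0.8 = 1.50
Deviation = 0.25 − 1.50 = -1.25 pp.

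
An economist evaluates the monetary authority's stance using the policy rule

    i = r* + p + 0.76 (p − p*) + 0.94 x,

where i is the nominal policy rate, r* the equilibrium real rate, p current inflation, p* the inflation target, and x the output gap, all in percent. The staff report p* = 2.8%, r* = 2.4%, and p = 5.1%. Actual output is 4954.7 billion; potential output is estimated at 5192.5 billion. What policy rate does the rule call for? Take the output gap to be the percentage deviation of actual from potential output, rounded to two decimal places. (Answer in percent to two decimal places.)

Output gap = 100 × (4954.7 − 5192.5) / 5192.5 = -4.58%.
i = 2.40 + 5.10 + 0.76 × (5.10 − 2.80) + 0.94 × (-4.58)
   = 2.40 + 5.1 + 1.748 − 4.3052 = 4.94

4.94%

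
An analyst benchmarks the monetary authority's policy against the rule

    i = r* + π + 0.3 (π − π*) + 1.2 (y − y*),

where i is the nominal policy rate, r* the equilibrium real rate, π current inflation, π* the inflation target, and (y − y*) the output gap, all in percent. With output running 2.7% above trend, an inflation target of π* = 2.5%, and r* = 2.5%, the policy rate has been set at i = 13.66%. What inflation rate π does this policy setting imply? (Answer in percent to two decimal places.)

Output 2.7% above potential → (y − y*) = 2.7.
Collecting π: i = r* + (1 + 0.3) π − 0.3 π* + 1.2 (y − y*)
1.3 π = 13.66 − 2.5 + 0.3 × 2.5 − 1.2 × 2.7 = 8.67
π = 8.67 / 1.3 = 6.67

6.67%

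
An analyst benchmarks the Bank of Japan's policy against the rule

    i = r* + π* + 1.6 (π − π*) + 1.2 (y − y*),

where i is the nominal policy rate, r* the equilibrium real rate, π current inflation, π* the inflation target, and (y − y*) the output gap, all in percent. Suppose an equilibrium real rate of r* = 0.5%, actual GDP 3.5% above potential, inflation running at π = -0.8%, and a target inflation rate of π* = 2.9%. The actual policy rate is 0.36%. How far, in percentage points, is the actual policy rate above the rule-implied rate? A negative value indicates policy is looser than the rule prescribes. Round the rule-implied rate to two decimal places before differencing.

Output 3.5% above potential → (y − y*) = 3.5.
i = 0.5 + 2.9 + 1.6 × (-0.8 − 2.9) + 1.2 × 3.5
   = 0.5 + 2.9 − 5.92 + 4.2 = 1.68
Deviation = 0.36 − 1.68 = -1.32 pp.

-1.32 pp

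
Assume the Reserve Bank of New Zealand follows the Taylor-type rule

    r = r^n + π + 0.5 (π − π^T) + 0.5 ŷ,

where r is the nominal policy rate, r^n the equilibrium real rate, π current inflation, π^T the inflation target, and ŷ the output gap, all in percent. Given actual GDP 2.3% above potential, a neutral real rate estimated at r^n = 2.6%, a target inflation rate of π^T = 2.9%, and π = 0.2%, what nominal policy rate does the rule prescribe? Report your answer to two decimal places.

2.60%

Output 2.3% above potential → ŷ = 2.3.
r = 2.6 + 0.2 + 0.5 × (0.2 − 2.9) + 0.5 × 2.3
   = 2.6 + 0.2 − 1.35 + 1.15 = 2.60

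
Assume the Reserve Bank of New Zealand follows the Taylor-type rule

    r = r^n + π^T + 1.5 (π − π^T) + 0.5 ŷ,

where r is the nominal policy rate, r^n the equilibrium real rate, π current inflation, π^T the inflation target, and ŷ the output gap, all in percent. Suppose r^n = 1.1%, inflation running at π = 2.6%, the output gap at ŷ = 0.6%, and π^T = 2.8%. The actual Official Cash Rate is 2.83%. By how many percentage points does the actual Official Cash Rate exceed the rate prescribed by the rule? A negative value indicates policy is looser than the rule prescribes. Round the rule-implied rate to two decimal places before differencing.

r = 1.1 + 2.8 + 1.5 × (2.6 − 2.8) + 0.5 × 0.6
   = 1.1 + 2.8 − 0.3 + 0.3 = 3.90
Deviation = 2.83 − 3.90 = -1.07 pp.

-1.07 pp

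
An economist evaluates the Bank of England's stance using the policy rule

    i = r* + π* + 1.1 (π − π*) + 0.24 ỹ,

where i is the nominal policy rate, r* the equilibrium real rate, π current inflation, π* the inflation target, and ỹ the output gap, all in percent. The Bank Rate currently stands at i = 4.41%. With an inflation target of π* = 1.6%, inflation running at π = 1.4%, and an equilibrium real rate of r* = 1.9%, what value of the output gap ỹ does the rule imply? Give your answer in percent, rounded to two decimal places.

4.71%

0.24 ỹ = 4.41 − 1.9 − 1.6 − 1.1 × (1.4 − 1.6) = 1.13
ỹ = 1.13 / 0.24 = 4.71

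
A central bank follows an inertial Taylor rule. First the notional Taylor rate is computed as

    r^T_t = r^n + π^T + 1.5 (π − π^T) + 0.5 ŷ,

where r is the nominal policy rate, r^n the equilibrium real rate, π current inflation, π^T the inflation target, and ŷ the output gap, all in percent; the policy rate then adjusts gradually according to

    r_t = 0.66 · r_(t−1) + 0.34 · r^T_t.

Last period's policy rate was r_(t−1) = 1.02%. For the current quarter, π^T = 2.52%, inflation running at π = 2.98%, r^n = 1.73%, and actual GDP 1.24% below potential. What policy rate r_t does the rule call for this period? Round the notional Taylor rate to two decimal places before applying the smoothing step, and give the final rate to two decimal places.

2.14%

Output 1.24% below potential → ŷ = -1.24.
r^T_t = 1.73 + 2.52 + 1.5 × (2.98 − 2.52) + 0.5 × (-1.24)
   = 1.73 + 2.52 + 0.69 − 0.62 = 4.32
r_t = 0.66 × 1.02 + 0.34 × 4.32 = 0.6732 + 1.4688 = 2.14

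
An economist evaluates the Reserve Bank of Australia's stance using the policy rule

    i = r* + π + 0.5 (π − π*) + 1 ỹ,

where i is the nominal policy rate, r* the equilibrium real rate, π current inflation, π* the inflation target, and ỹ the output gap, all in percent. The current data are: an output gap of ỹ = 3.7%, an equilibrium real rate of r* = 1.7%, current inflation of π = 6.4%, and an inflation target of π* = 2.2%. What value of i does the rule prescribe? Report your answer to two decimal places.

13.90%

i = 1.7 + 6.4 + 0.5 × (6.4 − 2.2) + 1 × 3.7
   = 1.7 + 6.4 + 2.1 + 3.7 = 13.90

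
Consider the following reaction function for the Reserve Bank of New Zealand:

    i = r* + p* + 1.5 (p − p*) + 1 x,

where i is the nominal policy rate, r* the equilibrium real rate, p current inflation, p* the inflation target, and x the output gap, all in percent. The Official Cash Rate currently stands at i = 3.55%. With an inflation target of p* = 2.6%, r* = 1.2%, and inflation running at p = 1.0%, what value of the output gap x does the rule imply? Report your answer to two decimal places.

2.15%

1 x = 3.55 − 1.2 − 2.6 − 1.5 × (1.0 − 2.6) = 2.15
x = 2.15 / 1 = 2.15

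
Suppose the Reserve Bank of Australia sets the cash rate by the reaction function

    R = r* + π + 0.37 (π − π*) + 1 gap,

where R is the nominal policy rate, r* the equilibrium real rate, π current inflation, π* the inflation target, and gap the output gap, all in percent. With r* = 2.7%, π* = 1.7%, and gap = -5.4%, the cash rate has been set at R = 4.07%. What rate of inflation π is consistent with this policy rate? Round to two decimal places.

5.40%

Collecting π: R = r* + (1 + 0.37) π − 0.37 π* + 1 gap
1.37 π = 4.07 − 2.7 + 0.37 × 1.7 − 1 × (-5.4) = 7.399
π = 7.399 / 1.37 = 5.40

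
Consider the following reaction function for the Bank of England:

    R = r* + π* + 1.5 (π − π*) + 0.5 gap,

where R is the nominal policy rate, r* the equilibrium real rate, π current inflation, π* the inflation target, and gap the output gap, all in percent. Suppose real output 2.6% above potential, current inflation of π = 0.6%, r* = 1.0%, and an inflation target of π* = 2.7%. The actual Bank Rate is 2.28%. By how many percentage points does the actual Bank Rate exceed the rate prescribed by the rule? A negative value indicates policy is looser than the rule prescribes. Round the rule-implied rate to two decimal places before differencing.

Output 2.6% above potential → gap = 2.6.
R = 1.0 + 2.7 + 1.5 × (0.6 − 2.7) + 0.5 × 2.6
   = 1.0 + 2.7 − 3.15 + 1.3 = 1.85
Deviation = 2.28 − 1.85 = 0.43 pp.

0.43 pp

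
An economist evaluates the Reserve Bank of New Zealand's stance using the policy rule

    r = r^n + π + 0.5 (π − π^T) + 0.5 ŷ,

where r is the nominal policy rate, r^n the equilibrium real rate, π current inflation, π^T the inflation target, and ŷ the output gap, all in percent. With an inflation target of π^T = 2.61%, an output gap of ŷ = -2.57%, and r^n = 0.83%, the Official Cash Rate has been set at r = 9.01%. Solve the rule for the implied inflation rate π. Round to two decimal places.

Collecting π: r = r^n + (1 + 0.5) π − 0.5 π^T + 0.5 ŷ
1.5 π = 9.01 − 0.83 + 0.5 × 2.61 − 0.5 × (-2.57) = 10.77
π = 10.77 / 1.5 = 7.18

7.18%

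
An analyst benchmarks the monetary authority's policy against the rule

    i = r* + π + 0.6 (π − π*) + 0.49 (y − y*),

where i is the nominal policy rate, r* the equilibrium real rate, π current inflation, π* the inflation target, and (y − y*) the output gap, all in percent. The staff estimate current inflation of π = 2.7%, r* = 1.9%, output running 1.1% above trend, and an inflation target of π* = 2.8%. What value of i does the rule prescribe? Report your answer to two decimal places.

Output 1.1% above potential → (y − y*) = 1.1.
i = 1.9 + 2.7 + 0.6 × (2.7 − 2.8) + 0.49 × 1.1
   = 1.9 + 2.7 − 0.06 + 0.539 = 5.08

5.08%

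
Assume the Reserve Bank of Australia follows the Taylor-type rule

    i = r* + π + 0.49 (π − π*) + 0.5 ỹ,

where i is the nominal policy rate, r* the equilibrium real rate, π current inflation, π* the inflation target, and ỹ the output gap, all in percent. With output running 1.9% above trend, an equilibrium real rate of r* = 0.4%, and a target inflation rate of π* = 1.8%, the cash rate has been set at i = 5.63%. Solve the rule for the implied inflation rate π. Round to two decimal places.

Output 1.9% above potential → ỹ = 1.9.
Collecting π: i = r* + (1 + 0.49) π − 0.49 π* + 0.5 ỹ
1.49 π = 5.63 − 0.4 + 0.49 × 1.8 − 0.5 × 1.9 = 5.162
π = 5.162 / 1.49 = 3.46

3.46%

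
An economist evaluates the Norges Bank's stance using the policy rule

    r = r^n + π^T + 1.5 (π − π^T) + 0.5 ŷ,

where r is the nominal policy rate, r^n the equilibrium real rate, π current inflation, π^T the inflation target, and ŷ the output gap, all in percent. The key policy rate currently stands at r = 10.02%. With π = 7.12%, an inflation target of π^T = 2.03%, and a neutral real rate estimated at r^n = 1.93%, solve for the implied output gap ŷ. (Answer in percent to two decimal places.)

-3.15%

0.5 ŷ = 10.02 − 1.93 − 2.03 − 1.5 × (7.12 − 2.03) = -1.575
ŷ = -1.575 / 0.5 = -3.15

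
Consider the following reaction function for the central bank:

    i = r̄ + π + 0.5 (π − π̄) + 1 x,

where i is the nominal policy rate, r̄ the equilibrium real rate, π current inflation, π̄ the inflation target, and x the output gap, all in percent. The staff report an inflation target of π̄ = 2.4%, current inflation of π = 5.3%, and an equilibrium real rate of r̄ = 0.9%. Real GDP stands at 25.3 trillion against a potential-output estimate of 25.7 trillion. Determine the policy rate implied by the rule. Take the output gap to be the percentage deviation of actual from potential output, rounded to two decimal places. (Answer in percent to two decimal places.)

Output gap = 100 × (25.3 − 25.7) / 25.7 = -1.56%.
i = 0.90 + 5.30 + 0.5 × (5.30 − 2.40) + 1 × (-1.56)
   = 0.90 + 5.3 + 1.45 − 1.56 = 6.09

6.09%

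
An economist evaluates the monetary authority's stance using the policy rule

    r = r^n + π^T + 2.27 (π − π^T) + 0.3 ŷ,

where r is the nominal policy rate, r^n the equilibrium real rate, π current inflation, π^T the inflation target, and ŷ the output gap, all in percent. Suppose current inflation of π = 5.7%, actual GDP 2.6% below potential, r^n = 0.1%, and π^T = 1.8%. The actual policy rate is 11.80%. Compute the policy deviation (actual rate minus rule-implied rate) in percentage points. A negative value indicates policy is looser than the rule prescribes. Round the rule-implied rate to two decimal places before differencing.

1.83 pp

Output 2.6% below potential → ŷ = -2.6.
r = 0.1 + 1.8 + 2.27 × (5.7 − 1.8) + 0.3 × (-2.6)
   = 0.1 + 1.8 + 8.853 − 0.78 = 9.97
Deviation = 11.80 − 9.97 = 1.83 pp.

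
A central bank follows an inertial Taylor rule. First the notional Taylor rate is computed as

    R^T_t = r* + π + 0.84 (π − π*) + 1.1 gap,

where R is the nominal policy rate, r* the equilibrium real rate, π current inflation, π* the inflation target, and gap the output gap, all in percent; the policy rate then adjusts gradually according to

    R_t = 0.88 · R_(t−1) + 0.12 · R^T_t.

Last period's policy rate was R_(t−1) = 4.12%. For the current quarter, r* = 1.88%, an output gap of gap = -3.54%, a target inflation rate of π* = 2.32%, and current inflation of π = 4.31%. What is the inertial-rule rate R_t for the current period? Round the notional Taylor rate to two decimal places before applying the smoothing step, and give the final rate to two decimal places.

4.10%

R^T_t = 1.88 + 4.31 + 0.84 × (4.31 − 2.32) + 1.1 × (-3.54)
   = 1.88 + 4.31 + 1.6716 − 3.894 = 3.97
R_t = 0.88 × 4.12 + 0.12 × 3.97 = 3.6256 + 0.4764 = 4.10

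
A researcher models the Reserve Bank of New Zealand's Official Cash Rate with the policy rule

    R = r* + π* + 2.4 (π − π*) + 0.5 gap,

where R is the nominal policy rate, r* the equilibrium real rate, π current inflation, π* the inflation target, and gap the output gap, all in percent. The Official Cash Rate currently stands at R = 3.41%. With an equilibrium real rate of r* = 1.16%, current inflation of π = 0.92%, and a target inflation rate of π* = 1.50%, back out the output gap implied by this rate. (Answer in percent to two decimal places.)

0.5 gap = 3.41 − 1.16 − 1.50 − 2.4 × (0.92 − 1.50) = 2.142
gap = 2.142 / 0.5 = 4.28

4.28%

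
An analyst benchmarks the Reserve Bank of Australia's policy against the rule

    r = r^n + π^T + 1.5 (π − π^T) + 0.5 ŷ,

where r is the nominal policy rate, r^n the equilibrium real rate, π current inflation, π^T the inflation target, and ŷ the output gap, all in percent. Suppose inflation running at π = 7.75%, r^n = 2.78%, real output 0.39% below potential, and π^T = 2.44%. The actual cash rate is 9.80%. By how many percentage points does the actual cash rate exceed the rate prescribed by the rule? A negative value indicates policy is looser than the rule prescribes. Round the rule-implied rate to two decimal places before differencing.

-3.19 pp

Output 0.39% below potential → ŷ = -0.39.
r = 2.78 + 2.44 + 1.5 × (7.75 − 2.44) + 0.5 × (-0.39)
   = 2.78 + 2.44 + 7.965 − 0.195 = 12.99
Deviation = 9.80 − 12.99 = -3.19 pp.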